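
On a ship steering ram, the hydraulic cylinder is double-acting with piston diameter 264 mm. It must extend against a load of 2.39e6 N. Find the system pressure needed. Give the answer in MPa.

P ≈ 43.7 MPa

Cap-side area A_cap = π/4 × (264 mm)² = 54740 mm^2
P = F / A = 2.39e6 N / A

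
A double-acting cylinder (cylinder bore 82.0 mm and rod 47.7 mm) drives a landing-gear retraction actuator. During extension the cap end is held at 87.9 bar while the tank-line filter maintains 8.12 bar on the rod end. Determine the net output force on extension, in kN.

Cap-side area A_cap = π/4 × (82.0 mm)² = 5281 mm^2
Rod-side annular area A_ann = π/4 × (82.0² − 47.7²) = 3494 mm^2
Net thrust = P_cap·A_cap − P_rod·A_ann = 46.42 kN − 2.837 kN

F ≈ 43.6 kN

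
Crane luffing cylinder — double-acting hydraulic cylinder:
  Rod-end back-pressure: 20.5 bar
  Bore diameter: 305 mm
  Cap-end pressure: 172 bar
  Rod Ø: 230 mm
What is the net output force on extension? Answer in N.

F ≈ 1.19e6 N

Cap-side area A_cap = π/4 × (305 mm)² = 73060 mm^2
Rod-side annular area A_ann = π/4 × (305² − 230²) = 31510 mm^2
Net thrust = P_cap·A_cap − P_rod·A_ann = 1.257e6 N − 64600 N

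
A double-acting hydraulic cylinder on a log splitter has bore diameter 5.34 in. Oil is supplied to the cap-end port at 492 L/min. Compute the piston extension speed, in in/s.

v ≈ 22.3 in/s

Cap-side area A_cap = π/4 × (5.34 in)² = 22.40 in^2
v = Q / A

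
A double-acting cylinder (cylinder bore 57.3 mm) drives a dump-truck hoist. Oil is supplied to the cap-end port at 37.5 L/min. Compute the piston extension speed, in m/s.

Cap-side area A_cap = π/4 × (57.3 mm)² = 2579 mm^2
v = Q / A

v ≈ 0.242 m/s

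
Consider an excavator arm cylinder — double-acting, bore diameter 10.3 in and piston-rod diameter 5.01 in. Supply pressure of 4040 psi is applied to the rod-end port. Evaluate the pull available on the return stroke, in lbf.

F ≈ 2.57e5 lbf

Rod-side annular area A_ann = π/4 × (10.3² − 5.01²) = 63.61 in^2
On retraction the pressure acts on the annular area (bore minus rod).
F = P × A_ann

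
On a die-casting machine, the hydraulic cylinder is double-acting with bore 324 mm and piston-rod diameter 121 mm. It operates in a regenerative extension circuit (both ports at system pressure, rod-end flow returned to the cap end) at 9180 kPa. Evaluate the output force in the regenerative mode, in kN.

F ≈ 106 kN

With equal pressure on both faces, forces on the annular region cancel; the net push is pressure × rod cross-section.
Rod cross-section A_rod = π/4 × (121 mm)² = 11500 mm^2
F = P × A_rod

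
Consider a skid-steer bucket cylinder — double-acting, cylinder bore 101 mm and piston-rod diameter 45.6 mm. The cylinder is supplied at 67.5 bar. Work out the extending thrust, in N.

F ≈ 54100 N

Cap-side area A_cap = π/4 × (101 mm)² = 8012 mm^2
F = P × A_cap = 67.5 bar × A_cap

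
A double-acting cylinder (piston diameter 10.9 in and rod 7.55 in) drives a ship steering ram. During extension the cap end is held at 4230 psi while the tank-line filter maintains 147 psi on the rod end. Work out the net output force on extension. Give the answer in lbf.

Cap-side area A_cap = π/4 × (10.9 in)² = 93.31 in^2
Rod-side annular area A_ann = π/4 × (10.9² − 7.55²) = 48.54 in^2
Net thrust = P_cap·A_cap − P_rod·A_ann = 3.947e5 lbf − 7136 lbf

F ≈ 3.88e5 lbf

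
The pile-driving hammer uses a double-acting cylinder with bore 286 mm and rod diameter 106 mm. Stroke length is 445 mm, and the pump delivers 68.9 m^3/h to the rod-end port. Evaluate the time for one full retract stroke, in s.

t ≈ 1.29 s

Rod-side annular area A_ann = π/4 × (286² − 106²) = 55420 mm^2
Swept volume V = A × L; t = V / Q = A·L / Q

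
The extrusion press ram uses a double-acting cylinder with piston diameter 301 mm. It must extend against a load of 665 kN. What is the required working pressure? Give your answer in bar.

Cap-side area A_cap = π/4 × (301 mm)² = 71160 mm^2
P = F / A = 665 kN / A

P ≈ 93.5 bar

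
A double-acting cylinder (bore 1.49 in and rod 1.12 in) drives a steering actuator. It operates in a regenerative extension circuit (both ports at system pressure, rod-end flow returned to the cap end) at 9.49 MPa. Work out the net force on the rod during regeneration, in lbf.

With equal pressure on both faces, forces on the annular region cancel; the net push is pressure × rod cross-section.
Rod cross-section A_rod = π/4 × (1.12 in)² = 0.9852 in^2
F = P × A_rod

F ≈ 1360 lbf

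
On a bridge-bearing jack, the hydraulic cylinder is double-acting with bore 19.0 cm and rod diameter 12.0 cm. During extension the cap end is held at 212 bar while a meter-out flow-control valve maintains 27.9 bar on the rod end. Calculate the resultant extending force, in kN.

Cap-side area A_cap = π/4 × (19.0 cm)² = 283.5 cm^2
Rod-side annular area A_ann = π/4 × (19.0² − 12.0²) = 170.4 cm^2
Net thrust = P_cap·A_cap − P_rod·A_ann = 601.1 kN − 47.55 kN

F ≈ 554 kN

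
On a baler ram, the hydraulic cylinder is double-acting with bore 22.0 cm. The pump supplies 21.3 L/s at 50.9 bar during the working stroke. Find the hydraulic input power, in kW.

W ≈ 108 kW

Hydraulic power = P × Q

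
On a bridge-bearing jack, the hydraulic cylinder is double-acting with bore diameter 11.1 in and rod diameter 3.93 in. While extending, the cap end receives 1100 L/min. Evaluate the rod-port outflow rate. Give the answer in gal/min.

Cap-side area A_cap = π/4 × (11.1 in)² = 96.77 in^2
Rod-side annular area A_ann = π/4 × (11.1² − 3.93²) = 84.64 in^2
Piston speed v = Q_in/A_cap; rod-end outflow Q_out = v × A_ann = Q_in × A_ann/A_cap.

Q_out ≈ 254 gal/min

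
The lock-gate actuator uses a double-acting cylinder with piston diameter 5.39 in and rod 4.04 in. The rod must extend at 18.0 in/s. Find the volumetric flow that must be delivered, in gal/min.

Cap-side area A_cap = π/4 × (5.39 in)² = 22.82 in^2
Q = A × v

Q ≈ 107 gal/min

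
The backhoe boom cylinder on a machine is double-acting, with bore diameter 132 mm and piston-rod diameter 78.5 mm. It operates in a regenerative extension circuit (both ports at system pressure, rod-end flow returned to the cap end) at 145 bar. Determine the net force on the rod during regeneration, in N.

F ≈ 70200 N

With equal pressure on both faces, forces on the annular region cancel; the net push is pressure × rod cross-section.
Rod cross-section A_rod = π/4 × (78.5 mm)² = 4840 mm^2
F = P × A_rod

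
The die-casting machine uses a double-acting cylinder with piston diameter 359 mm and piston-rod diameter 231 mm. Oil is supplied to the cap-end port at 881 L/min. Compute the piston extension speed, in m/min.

Cap-side area A_cap = π/4 × (359 mm)² = 1.012e5 mm^2
v = Q / A

v ≈ 8.70 m/min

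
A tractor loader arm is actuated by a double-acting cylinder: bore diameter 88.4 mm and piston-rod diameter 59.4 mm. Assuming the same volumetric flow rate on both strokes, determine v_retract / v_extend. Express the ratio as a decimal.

Cap-side area A_cap = π/4 × (88.4 mm)² = 6138 mm^2
Rod-side annular area A_ann = π/4 × (88.4² − 59.4²) = 3366 mm^2
For equal Q, v ∝ 1/A, so v_ret/v_ext = A_cap/A_ann.

v_ret/v_ext ≈ 1.82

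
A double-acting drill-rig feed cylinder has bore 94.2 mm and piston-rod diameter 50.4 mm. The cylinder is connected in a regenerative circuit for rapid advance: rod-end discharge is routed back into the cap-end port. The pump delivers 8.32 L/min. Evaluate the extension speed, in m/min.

In regeneration the rod-end outflow joins the pump flow into the cap end, so the net volume the pump must supply per unit advance equals the rod cross-section area.
Rod cross-section A_rod = π/4 × (50.4 mm)² = 1995 mm^2
v = Q_pump / A_rod

v ≈ 4.17 m/min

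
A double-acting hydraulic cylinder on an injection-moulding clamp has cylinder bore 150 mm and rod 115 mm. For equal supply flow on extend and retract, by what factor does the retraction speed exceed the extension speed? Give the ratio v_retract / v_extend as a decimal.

Cap-side area A_cap = π/4 × (150 mm)² = 17670 mm^2
Rod-side annular area A_ann = π/4 × (150² − 115²) = 7285 mm^2
For equal Q, v ∝ 1/A, so v_ret/v_ext = A_cap/A_ann.

v_ret/v_ext ≈ 2.43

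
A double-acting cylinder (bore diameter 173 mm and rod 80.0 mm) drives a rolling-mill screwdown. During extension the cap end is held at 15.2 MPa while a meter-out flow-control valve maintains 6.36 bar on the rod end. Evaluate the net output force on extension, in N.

Cap-side area A_cap = π/4 × (173 mm)² = 23510 mm^2
Rod-side annular area A_ann = π/4 × (173² − 80.0²) = 18480 mm^2
Net thrust = P_cap·A_cap − P_rod·A_ann = 3.573e5 N − 11750 N

F ≈ 3.46e5 N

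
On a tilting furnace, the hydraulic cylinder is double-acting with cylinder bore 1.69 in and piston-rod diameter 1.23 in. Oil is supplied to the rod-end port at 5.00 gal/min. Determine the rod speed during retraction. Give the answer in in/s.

Rod-side annular area A_ann = π/4 × (1.69² − 1.23²) = 1.055 in^2
Flow into the rod-end port fills the annular volume.
v = Q / A

v ≈ 18.2 in/s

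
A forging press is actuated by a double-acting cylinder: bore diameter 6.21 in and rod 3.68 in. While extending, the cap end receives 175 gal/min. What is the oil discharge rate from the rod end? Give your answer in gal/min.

Q_out ≈ 114 gal/min

Cap-side area A_cap = π/4 × (6.21 in)² = 30.29 in^2
Rod-side annular area A_ann = π/4 × (6.21² − 3.68²) = 19.65 in^2
Piston speed v = Q_in/A_cap; rod-end outflow Q_out = v × A_ann = Q_in × A_ann/A_cap.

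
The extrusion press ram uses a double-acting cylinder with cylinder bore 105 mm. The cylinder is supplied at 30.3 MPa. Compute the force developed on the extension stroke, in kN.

Cap-side area A_cap = π/4 × (105 mm)² = 8659 mm^2
F = P × A_cap = 30.3 MPa × A_cap

F ≈ 262 kN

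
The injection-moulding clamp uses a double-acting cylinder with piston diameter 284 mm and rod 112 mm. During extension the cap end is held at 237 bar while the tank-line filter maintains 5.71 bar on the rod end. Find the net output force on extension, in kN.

F ≈ 1470 kN

Cap-side area A_cap = π/4 × (284 mm)² = 63350 mm^2
Rod-side annular area A_ann = π/4 × (284² − 112²) = 53500 mm^2
Net thrust = P_cap·A_cap − P_rod·A_ann = 1501 kN − 30.55 kN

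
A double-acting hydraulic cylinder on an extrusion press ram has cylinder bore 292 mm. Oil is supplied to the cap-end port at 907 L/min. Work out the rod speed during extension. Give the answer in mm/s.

Cap-side area A_cap = π/4 × (292 mm)² = 66970 mm^2
v = Q / A

v ≈ 226 mm/s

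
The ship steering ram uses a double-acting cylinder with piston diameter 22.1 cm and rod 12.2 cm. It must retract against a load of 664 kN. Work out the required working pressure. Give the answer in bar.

Rod-side annular area A_ann = π/4 × (22.1² − 12.2²) = 266.7 cm^2
Retraction: pressure acts on the annular area.
P = F / A = 664 kN / A

P ≈ 249 bar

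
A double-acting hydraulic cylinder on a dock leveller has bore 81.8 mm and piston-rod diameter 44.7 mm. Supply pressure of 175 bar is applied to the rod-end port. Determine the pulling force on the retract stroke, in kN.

Rod-side annular area A_ann = π/4 × (81.8² − 44.7²) = 3686 mm^2
On retraction the pressure acts on the annular area (bore minus rod).
F = P × A_ann

F ≈ 64.5 kN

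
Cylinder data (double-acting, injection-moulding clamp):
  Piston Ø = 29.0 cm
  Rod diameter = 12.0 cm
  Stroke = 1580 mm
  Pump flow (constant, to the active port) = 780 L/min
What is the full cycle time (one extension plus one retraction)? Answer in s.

t ≈ 14.7 s

Cap-side area A_cap = π/4 × (29.0 cm)² = 660.5 cm^2
Rod-side annular area A_ann = π/4 × (29.0² − 12.0²) = 547.4 cm^2
t_ext = A_cap·L/Q = 8.028 s
t_ret = A_ann·L/Q = 6.653 s
t_cycle = t_ext + t_ret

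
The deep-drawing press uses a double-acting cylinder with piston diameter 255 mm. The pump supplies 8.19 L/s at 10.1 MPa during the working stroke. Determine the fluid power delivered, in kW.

W ≈ 82.7 kW

Hydraulic power = P × Q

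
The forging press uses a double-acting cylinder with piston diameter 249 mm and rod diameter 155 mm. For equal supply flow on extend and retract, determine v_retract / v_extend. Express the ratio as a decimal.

Cap-side area A_cap = π/4 × (249 mm)² = 48700 mm^2
Rod-side annular area A_ann = π/4 × (249² − 155²) = 29830 mm^2
For equal Q, v ∝ 1/A, so v_ret/v_ext = A_cap/A_ann.

v_ret/v_ext ≈ 1.63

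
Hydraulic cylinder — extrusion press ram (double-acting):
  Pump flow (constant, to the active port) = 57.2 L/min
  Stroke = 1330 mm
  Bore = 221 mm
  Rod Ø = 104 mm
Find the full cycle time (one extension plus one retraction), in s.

Cap-side area A_cap = π/4 × (221 mm)² = 38360 mm^2
Rod-side annular area A_ann = π/4 × (221² − 104²) = 29860 mm^2
t_ext = A_cap·L/Q = 53.52 s
t_ret = A_ann·L/Q = 41.66 s
t_cycle = t_ext + t_ret

t ≈ 95.2 s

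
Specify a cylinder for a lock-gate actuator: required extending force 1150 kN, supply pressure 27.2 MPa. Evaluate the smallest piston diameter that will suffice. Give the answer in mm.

Extension force acts on the full piston face: F = P × (π/4)D².
D = √(4F / (πP)) = √(4 × 1150 kN / (π × 27.2 MPa))

D ≈ 232 mm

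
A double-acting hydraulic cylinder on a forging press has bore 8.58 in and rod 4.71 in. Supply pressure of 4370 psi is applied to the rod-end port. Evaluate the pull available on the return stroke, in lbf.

F ≈ 1.77e5 lbf

Rod-side annular area A_ann = π/4 × (8.58² − 4.71²) = 40.39 in^2
On retraction the pressure acts on the annular area (bore minus rod).
F = P × A_ann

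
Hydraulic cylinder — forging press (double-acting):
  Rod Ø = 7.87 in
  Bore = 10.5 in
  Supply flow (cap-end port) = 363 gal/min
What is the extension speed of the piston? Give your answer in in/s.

Cap-side area A_cap = π/4 × (10.5 in)² = 86.59 in^2
v = Q / A

v ≈ 16.1 in/s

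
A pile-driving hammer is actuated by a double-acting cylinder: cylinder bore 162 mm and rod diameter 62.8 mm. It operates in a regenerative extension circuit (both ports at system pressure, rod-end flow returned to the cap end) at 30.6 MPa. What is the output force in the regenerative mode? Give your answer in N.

With equal pressure on both faces, forces on the annular region cancel; the net push is pressure × rod cross-section.
Rod cross-section A_rod = π/4 × (62.8 mm)² = 3097 mm^2
F = P × A_rod

F ≈ 94800 N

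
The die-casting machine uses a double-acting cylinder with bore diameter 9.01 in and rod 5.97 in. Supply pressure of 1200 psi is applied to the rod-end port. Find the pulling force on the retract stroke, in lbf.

F ≈ 42900 lbf

Rod-side annular area A_ann = π/4 × (9.01² − 5.97²) = 35.77 in^2
On retraction the pressure acts on the annular area (bore minus rod).
F = P × A_ann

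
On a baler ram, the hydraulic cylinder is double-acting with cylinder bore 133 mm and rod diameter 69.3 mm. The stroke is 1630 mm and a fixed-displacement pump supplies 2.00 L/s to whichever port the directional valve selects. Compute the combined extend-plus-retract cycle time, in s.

Cap-side area A_cap = π/4 × (133 mm)² = 13890 mm^2
Rod-side annular area A_ann = π/4 × (133² − 69.3²) = 10120 mm^2
t_ext = A_cap·L/Q = 11.32 s
t_ret = A_ann·L/Q = 8.249 s
t_cycle = t_ext + t_ret

t ≈ 19.6 s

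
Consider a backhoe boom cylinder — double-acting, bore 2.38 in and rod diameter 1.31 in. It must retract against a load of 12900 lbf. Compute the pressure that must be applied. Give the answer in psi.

P ≈ 4160 psi

Rod-side annular area A_ann = π/4 × (2.38² − 1.31²) = 3.101 in^2
Retraction: pressure acts on the annular area.
P = F / A = 12900 lbf / A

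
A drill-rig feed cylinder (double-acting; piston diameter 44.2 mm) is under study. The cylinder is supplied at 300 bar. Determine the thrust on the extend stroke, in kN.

Cap-side area A_cap = π/4 × (44.2 mm)² = 1534 mm^2
F = P × A_cap = 300 bar × A_cap

F ≈ 46.0 kN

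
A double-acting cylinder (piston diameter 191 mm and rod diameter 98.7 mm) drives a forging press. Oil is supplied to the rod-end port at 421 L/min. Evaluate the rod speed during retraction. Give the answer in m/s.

Rod-side annular area A_ann = π/4 × (191² − 98.7²) = 21000 mm^2
Flow into the rod-end port fills the annular volume.
v = Q / A

v ≈ 0.334 m/s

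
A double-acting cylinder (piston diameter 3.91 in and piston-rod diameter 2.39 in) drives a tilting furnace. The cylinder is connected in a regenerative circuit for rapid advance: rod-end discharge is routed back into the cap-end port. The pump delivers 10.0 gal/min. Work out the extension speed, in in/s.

In regeneration the rod-end outflow joins the pump flow into the cap end, so the net volume the pump must supply per unit advance equals the rod cross-section area.
Rod cross-section A_rod = π/4 × (2.39 in)² = 4.486 in^2
v = Q_pump / A_rod

v ≈ 8.58 in/s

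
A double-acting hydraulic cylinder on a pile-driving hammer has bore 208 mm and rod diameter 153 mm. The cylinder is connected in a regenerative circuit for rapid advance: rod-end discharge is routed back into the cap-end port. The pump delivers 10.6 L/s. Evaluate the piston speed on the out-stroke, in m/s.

In regeneration the rod-end outflow joins the pump flow into the cap end, so the net volume the pump must supply per unit advance equals the rod cross-section area.
Rod cross-section A_rod = π/4 × (153 mm)² = 18390 mm^2
v = Q_pump / A_rod

v ≈ 0.577 m/s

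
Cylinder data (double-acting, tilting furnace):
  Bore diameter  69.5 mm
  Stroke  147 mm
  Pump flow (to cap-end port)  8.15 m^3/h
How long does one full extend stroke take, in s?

Cap-side area A_cap = π/4 × (69.5 mm)² = 3794 mm^2
Swept volume V = A × L; t = V / Q = A·L / Q

t ≈ 0.246 s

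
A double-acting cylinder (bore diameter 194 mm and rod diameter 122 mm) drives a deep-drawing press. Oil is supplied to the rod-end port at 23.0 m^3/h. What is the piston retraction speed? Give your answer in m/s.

Rod-side annular area A_ann = π/4 × (194² − 122²) = 17870 mm^2
Flow into the rod-end port fills the annular volume.
v = Q / A

v ≈ 0.358 m/s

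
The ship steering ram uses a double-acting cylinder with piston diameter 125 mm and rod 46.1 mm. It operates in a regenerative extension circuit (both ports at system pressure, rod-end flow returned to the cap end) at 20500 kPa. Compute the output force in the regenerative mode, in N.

With equal pressure on both faces, forces on the annular region cancel; the net push is pressure × rod cross-section.
Rod cross-section A_rod = π/4 × (46.1 mm)² = 1669 mm^2
F = P × A_rod

F ≈ 34200 N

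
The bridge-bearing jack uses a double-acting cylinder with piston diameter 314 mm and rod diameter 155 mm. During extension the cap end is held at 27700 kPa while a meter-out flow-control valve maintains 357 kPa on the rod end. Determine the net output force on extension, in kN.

F ≈ 2120 kN

Cap-side area A_cap = π/4 × (314 mm)² = 77440 mm^2
Rod-side annular area A_ann = π/4 × (314² − 155²) = 58570 mm^2
Net thrust = P_cap·A_cap − P_rod·A_ann = 2145 kN − 20.91 kN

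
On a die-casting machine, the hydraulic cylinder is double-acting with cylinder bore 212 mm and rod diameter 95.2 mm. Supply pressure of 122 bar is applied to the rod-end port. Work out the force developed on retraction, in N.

Rod-side annular area A_ann = π/4 × (212² − 95.2²) = 28180 mm^2
On retraction the pressure acts on the annular area (bore minus rod).
F = P × A_ann

F ≈ 3.44e5 N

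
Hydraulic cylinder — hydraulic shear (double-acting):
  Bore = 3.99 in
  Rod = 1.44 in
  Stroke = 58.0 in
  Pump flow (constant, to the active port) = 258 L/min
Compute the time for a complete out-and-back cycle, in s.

Cap-side area A_cap = π/4 × (3.99 in)² = 12.50 in^2
Rod-side annular area A_ann = π/4 × (3.99² − 1.44²) = 10.88 in^2
t_ext = A_cap·L/Q = 2.764 s
t_ret = A_ann·L/Q = 2.404 s
t_cycle = t_ext + t_ret

t ≈ 5.17 s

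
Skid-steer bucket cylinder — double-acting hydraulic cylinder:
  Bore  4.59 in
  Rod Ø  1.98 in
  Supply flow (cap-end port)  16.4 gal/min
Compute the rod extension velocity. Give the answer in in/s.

Cap-side area A_cap = π/4 × (4.59 in)² = 16.55 in^2
v = Q / A

v ≈ 3.82 in/s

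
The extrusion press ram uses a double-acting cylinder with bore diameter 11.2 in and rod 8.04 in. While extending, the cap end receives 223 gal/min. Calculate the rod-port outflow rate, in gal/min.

Q_out ≈ 108 gal/min

Cap-side area A_cap = π/4 × (11.2 in)² = 98.52 in^2
Rod-side annular area A_ann = π/4 × (11.2² − 8.04²) = 47.75 in^2
Piston speed v = Q_in/A_cap; rod-end outflow Q_out = v × A_ann = Q_in × A_ann/A_cap.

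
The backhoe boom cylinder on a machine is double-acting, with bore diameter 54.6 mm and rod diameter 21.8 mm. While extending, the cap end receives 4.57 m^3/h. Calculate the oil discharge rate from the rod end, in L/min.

Cap-side area A_cap = π/4 × (54.6 mm)² = 2341 mm^2
Rod-side annular area A_ann = π/4 × (54.6² − 21.8²) = 1968 mm^2
Piston speed v = Q_in/A_cap; rod-end outflow Q_out = v × A_ann = Q_in × A_ann/A_cap.

Q_out ≈ 64.0 L/min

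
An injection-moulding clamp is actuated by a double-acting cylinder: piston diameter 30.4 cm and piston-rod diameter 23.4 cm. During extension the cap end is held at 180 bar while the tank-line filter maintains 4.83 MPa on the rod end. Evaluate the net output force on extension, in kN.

F ≈ 1160 kN

Cap-side area A_cap = π/4 × (30.4 cm)² = 725.8 cm^2
Rod-side annular area A_ann = π/4 × (30.4² − 23.4²) = 295.8 cm^2
Net thrust = P_cap·A_cap − P_rod·A_ann = 1307 kN − 142.9 kN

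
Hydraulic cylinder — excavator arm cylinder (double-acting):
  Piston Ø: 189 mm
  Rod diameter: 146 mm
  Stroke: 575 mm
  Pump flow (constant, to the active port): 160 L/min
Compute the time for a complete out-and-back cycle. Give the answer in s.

Cap-side area A_cap = π/4 × (189 mm)² = 28060 mm^2
Rod-side annular area A_ann = π/4 × (189² − 146²) = 11310 mm^2
t_ext = A_cap·L/Q = 6.049 s
t_ret = A_ann·L/Q = 2.440 s
t_cycle = t_ext + t_ret

t ≈ 8.49 s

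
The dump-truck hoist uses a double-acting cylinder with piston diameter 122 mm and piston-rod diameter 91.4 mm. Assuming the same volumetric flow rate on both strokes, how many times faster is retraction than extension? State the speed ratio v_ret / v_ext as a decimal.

v_ret/v_ext ≈ 2.28

Cap-side area A_cap = π/4 × (122 mm)² = 11690 mm^2
Rod-side annular area A_ann = π/4 × (122² − 91.4²) = 5129 mm^2
For equal Q, v ∝ 1/A, so v_ret/v_ext = A_cap/A_ann.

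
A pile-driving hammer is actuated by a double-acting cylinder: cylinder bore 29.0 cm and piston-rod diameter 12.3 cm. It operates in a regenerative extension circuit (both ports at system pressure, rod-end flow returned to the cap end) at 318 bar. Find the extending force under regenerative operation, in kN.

F ≈ 378 kN

With equal pressure on both faces, forces on the annular region cancel; the net push is pressure × rod cross-section.
Rod cross-section A_rod = π/4 × (12.3 cm)² = 118.8 cm^2
F = P × A_rod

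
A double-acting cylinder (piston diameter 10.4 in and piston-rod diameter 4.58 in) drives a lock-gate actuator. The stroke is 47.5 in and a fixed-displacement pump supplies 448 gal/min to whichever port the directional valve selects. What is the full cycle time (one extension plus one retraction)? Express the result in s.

t ≈ 4.23 s

Cap-side area A_cap = π/4 × (10.4 in)² = 84.95 in^2
Rod-side annular area A_ann = π/4 × (10.4² − 4.58²) = 68.47 in^2
t_ext = A_cap·L/Q = 2.339 s
t_ret = A_ann·L/Q = 1.886 s
t_cycle = t_ext + t_ret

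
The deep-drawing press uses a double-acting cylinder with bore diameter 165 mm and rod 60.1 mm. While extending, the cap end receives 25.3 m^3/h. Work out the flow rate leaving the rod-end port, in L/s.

Q_out ≈ 6.10 L/s

Cap-side area A_cap = π/4 × (165 mm)² = 21380 mm^2
Rod-side annular area A_ann = π/4 × (165² − 60.1²) = 18550 mm^2
Piston speed v = Q_in/A_cap; rod-end outflow Q_out = v × A_ann = Q_in × A_ann/A_cap.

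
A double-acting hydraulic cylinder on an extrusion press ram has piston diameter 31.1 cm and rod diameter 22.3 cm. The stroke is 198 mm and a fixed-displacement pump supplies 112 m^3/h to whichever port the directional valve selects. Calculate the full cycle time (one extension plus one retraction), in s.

t ≈ 0.718 s

Cap-side area A_cap = π/4 × (31.1 cm)² = 759.6 cm^2
Rod-side annular area A_ann = π/4 × (31.1² − 22.3²) = 369.1 cm^2
t_ext = A_cap·L/Q = 0.4835 s
t_ret = A_ann·L/Q = 0.2349 s
t_cycle = t_ext + t_ret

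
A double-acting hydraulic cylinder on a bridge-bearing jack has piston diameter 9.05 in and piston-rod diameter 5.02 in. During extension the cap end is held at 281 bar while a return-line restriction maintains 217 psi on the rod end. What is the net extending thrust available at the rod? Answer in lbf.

F ≈ 2.53e5 lbf

Cap-side area A_cap = π/4 × (9.05 in)² = 64.33 in^2
Rod-side annular area A_ann = π/4 × (9.05² − 5.02²) = 44.53 in^2
Net thrust = P_cap·A_cap − P_rod·A_ann = 2.622e5 lbf − 9664 lbf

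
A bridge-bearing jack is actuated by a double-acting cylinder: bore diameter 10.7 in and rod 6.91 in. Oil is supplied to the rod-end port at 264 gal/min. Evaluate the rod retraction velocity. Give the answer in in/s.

v ≈ 19.4 in/s

Rod-side annular area A_ann = π/4 × (10.7² − 6.91²) = 52.42 in^2
Flow into the rod-end port fills the annular volume.
v = Q / A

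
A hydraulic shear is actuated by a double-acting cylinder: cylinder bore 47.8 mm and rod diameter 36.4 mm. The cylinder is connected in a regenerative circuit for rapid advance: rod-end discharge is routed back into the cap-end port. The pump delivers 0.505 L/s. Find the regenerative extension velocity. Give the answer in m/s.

In regeneration the rod-end outflow joins the pump flow into the cap end, so the net volume the pump must supply per unit advance equals the rod cross-section area.
Rod cross-section A_rod = π/4 × (36.4 mm)² = 1041 mm^2
v = Q_pump / A_rod

v ≈ 0.485 m/s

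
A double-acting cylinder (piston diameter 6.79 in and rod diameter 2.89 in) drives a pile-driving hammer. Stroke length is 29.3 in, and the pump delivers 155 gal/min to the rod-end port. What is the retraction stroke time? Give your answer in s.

t ≈ 1.46 s

Rod-side annular area A_ann = π/4 × (6.79² − 2.89²) = 29.65 in^2
Swept volume V = A × L; t = V / Q = A·L / Q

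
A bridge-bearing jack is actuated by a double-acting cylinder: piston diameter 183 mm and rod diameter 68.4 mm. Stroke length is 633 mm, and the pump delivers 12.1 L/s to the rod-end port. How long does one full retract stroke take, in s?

Rod-side annular area A_ann = π/4 × (183² − 68.4²) = 22630 mm^2
Swept volume V = A × L; t = V / Q = A·L / Q

t ≈ 1.18 s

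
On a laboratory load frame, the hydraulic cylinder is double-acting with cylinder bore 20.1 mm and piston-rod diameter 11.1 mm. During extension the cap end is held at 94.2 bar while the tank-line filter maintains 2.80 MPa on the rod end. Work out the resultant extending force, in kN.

Cap-side area A_cap = π/4 × (20.1 mm)² = 317.3 mm^2
Rod-side annular area A_ann = π/4 × (20.1² − 11.1²) = 220.5 mm^2
Net thrust = P_cap·A_cap − P_rod·A_ann = 2.989 kN − 0.6175 kN

F ≈ 2.37 kN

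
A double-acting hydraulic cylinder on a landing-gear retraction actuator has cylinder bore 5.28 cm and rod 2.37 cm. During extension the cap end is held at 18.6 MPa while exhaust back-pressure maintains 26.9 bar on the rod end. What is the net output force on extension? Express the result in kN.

F ≈ 36.0 kN

Cap-side area A_cap = π/4 × (5.28 cm)² = 21.90 cm^2
Rod-side annular area A_ann = π/4 × (5.28² − 2.37²) = 17.48 cm^2
Net thrust = P_cap·A_cap − P_rod·A_ann = 40.73 kN − 4.703 kN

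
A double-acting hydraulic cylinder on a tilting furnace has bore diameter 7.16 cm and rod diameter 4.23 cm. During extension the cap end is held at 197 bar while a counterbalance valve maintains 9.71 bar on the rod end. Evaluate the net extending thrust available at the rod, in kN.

F ≈ 76.8 kN

Cap-side area A_cap = π/4 × (7.16 cm)² = 40.26 cm^2
Rod-side annular area A_ann = π/4 × (7.16² − 4.23²) = 26.21 cm^2
Net thrust = P_cap·A_cap − P_rod·A_ann = 79.32 kN − 2.545 kN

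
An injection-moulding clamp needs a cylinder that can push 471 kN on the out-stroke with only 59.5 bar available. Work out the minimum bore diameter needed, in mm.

D ≈ 317 mm

Extension force acts on the full piston face: F = P × (π/4)D².
D = √(4F / (πP)) = √(4 × 471 kN / (π × 59.5 bar))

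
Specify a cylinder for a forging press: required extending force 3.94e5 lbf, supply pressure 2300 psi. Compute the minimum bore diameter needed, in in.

D ≈ 14.8 in

Extension force acts on the full piston face: F = P × (π/4)D².
D = √(4F / (πP)) = √(4 × 3.94e5 lbf / (π × 2300 psi))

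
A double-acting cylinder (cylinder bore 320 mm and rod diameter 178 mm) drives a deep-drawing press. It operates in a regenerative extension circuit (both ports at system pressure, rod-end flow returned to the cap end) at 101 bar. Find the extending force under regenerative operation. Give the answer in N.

F ≈ 2.51e5 N

With equal pressure on both faces, forces on the annular region cancel; the net push is pressure × rod cross-section.
Rod cross-section A_rod = π/4 × (178 mm)² = 24880 mm^2
F = P × A_rod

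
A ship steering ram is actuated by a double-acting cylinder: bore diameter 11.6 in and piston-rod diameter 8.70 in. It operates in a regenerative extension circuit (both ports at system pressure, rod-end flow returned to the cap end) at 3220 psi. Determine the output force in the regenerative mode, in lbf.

With equal pressure on both faces, forces on the annular region cancel; the net push is pressure × rod cross-section.
Rod cross-section A_rod = π/4 × (8.70 in)² = 59.45 in^2
F = P × A_rod

F ≈ 1.91e5 lbf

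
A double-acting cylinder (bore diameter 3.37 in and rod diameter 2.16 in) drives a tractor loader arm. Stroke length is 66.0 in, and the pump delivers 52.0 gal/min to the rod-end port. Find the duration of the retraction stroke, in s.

t ≈ 1.73 s

Rod-side annular area A_ann = π/4 × (3.37² − 2.16²) = 5.255 in^2
Swept volume V = A × L; t = V / Q = A·L / Q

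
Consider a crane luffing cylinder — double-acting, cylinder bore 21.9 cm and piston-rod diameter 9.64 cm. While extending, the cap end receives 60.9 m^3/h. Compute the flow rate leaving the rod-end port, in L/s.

Q_out ≈ 13.6 L/s

Cap-side area A_cap = π/4 × (21.9 cm)² = 376.7 cm^2
Rod-side annular area A_ann = π/4 × (21.9² − 9.64²) = 303.7 cm^2
Piston speed v = Q_in/A_cap; rod-end outflow Q_out = v × A_ann = Q_in × A_ann/A_cap.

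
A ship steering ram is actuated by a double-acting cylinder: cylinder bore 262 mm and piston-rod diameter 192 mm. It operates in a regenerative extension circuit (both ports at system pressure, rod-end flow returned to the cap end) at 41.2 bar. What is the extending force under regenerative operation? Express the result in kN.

F ≈ 119 kN

With equal pressure on both faces, forces on the annular region cancel; the net push is pressure × rod cross-section.
Rod cross-section A_rod = π/4 × (192 mm)² = 28950 mm^2
F = P × A_rod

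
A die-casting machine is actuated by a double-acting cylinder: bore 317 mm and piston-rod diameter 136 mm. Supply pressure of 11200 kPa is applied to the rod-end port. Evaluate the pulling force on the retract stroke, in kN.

F ≈ 721 kN

Rod-side annular area A_ann = π/4 × (317² − 136²) = 64400 mm^2
On retraction the pressure acts on the annular area (bore minus rod).
F = P × A_ann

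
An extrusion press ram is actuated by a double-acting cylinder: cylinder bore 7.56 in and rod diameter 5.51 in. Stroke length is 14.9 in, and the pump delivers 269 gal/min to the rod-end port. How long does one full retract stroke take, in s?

Rod-side annular area A_ann = π/4 × (7.56² − 5.51²) = 21.04 in^2
Swept volume V = A × L; t = V / Q = A·L / Q

t ≈ 0.303 s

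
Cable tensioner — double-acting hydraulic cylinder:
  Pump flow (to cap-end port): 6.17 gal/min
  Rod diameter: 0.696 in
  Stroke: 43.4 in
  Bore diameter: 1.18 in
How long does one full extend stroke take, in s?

Cap-side area A_cap = π/4 × (1.18 in)² = 1.094 in^2
Swept volume V = A × L; t = V / Q = A·L / Q

t ≈ 2.00 s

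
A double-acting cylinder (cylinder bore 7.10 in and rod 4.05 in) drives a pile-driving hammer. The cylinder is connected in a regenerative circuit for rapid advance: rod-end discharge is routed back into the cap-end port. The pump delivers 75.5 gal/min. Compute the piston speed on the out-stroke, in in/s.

In regeneration the rod-end outflow joins the pump flow into the cap end, so the net volume the pump must supply per unit advance equals the rod cross-section area.
Rod cross-section A_rod = π/4 × (4.05 in)² = 12.88 in^2
v = Q_pump / A_rod

v ≈ 22.6 in/s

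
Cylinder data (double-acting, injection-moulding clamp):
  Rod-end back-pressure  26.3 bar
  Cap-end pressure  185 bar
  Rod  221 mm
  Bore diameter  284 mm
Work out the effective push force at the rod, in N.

F ≈ 1.11e6 N

Cap-side area A_cap = π/4 × (284 mm)² = 63350 mm^2
Rod-side annular area A_ann = π/4 × (284² − 221²) = 24990 mm^2
Net thrust = P_cap·A_cap − P_rod·A_ann = 1.172e6 N − 65720 N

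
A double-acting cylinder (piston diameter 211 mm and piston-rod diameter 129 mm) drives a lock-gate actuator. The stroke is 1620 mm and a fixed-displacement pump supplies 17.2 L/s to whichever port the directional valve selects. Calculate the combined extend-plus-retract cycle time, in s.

t ≈ 5.36 s

Cap-side area A_cap = π/4 × (211 mm)² = 34970 mm^2
Rod-side annular area A_ann = π/4 × (211² − 129²) = 21900 mm^2
t_ext = A_cap·L/Q = 3.293 s
t_ret = A_ann·L/Q = 2.062 s
t_cycle = t_ext + t_ret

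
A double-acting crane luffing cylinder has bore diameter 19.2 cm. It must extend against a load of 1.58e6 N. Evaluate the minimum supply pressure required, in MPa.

P ≈ 54.6 MPa

Cap-side area A_cap = π/4 × (19.2 cm)² = 289.5 cm^2
P = F / A = 1.58e6 N / A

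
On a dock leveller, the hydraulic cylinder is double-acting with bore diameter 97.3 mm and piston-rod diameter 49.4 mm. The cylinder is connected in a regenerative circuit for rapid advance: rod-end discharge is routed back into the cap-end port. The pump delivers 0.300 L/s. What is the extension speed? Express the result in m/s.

v ≈ 0.157 m/s

In regeneration the rod-end outflow joins the pump flow into the cap end, so the net volume the pump must supply per unit advance equals the rod cross-section area.
Rod cross-section A_rod = π/4 × (49.4 mm)² = 1917 mm^2
v = Q_pump / A_rod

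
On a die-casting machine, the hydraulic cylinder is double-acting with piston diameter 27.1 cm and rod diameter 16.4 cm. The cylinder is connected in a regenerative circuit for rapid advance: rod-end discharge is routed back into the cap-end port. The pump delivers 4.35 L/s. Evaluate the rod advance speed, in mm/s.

v ≈ 206 mm/s

In regeneration the rod-end outflow joins the pump flow into the cap end, so the net volume the pump must supply per unit advance equals the rod cross-section area.
Rod cross-section A_rod = π/4 × (16.4 cm)² = 211.2 cm^2
v = Q_pump / A_rod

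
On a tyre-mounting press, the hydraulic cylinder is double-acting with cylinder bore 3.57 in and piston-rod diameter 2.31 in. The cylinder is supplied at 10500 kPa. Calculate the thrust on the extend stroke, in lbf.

F ≈ 15200 lbf

Cap-side area A_cap = π/4 × (3.57 in)² = 10.01 in^2
F = P × A_cap = 10500 kPa × A_cap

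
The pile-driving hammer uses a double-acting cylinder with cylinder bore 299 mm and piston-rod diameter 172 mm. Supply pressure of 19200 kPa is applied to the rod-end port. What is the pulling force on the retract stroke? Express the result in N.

F ≈ 9.02e5 N

Rod-side annular area A_ann = π/4 × (299² − 172²) = 46980 mm^2
On retraction the pressure acts on the annular area (bore minus rod).
F = P × A_ann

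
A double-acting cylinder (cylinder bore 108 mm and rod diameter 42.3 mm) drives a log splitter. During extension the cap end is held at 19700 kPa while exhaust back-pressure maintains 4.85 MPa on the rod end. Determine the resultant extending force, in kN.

Cap-side area A_cap = π/4 × (108 mm)² = 9161 mm^2
Rod-side annular area A_ann = π/4 × (108² − 42.3²) = 7756 mm^2
Net thrust = P_cap·A_cap − P_rod·A_ann = 180.5 kN − 37.61 kN

F ≈ 143 kN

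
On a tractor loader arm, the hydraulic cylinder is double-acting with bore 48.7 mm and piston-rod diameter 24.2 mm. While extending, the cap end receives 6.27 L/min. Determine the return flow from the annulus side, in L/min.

Q_out ≈ 4.72 L/min

Cap-side area A_cap = π/4 × (48.7 mm)² = 1863 mm^2
Rod-side annular area A_ann = π/4 × (48.7² − 24.2²) = 1403 mm^2
Piston speed v = Q_in/A_cap; rod-end outflow Q_out = v × A_ann = Q_in × A_ann/A_cap.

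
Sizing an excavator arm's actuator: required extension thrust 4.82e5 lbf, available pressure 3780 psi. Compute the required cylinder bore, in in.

D ≈ 12.7 in

Extension force acts on the full piston face: F = P × (π/4)D².
D = √(4F / (πP)) = √(4 × 4.82e5 lbf / (π × 3780 psi))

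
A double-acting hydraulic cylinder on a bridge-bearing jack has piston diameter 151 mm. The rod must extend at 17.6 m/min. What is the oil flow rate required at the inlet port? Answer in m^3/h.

Q ≈ 18.9 m^3/h

Cap-side area A_cap = π/4 × (151 mm)² = 17910 mm^2
Q = A × v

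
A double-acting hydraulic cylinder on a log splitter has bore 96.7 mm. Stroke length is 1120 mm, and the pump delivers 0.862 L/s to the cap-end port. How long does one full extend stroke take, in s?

Cap-side area A_cap = π/4 × (96.7 mm)² = 7344 mm^2
Swept volume V = A × L; t = V / Q = A·L / Q

t ≈ 9.54 s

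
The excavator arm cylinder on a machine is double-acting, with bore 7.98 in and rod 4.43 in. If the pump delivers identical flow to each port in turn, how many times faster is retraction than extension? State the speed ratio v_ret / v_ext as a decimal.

v_ret/v_ext ≈ 1.45

Cap-side area A_cap = π/4 × (7.98 in)² = 50.01 in^2
Rod-side annular area A_ann = π/4 × (7.98² − 4.43²) = 34.60 in^2
For equal Q, v ∝ 1/A, so v_ret/v_ext = A_cap/A_ann.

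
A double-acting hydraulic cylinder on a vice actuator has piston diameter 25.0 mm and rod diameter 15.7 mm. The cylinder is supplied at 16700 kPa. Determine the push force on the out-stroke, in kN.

Cap-side area A_cap = π/4 × (25.0 mm)² = 490.9 mm^2
F = P × A_cap = 16700 kPa × A_cap

F ≈ 8.20 kN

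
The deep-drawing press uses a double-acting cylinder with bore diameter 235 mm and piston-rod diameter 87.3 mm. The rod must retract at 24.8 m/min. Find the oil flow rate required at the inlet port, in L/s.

Q ≈ 15.5 L/s

Rod-side annular area A_ann = π/4 × (235² − 87.3²) = 37390 mm^2
Q = A × v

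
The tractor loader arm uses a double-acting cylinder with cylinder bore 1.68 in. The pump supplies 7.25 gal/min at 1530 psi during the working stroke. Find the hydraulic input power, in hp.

W ≈ 6.47 hp

Hydraulic power = P × Q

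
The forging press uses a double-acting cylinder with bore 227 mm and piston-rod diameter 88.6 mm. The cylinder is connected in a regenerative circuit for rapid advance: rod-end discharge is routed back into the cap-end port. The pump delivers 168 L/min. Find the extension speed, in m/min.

v ≈ 27.2 m/min

In regeneration the rod-end outflow joins the pump flow into the cap end, so the net volume the pump must supply per unit advance equals the rod cross-section area.
Rod cross-section A_rod = π/4 × (88.6 mm)² = 6165 mm^2
v = Q_pump / A_rod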